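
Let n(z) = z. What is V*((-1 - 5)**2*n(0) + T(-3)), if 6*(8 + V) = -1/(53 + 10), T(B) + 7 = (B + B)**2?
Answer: -87725/378 ≈ -232.08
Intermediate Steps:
T(B) = -7 + 4*B**2 (T(B) = -7 + (B + B)**2 = -7 + (2*B)**2 = -7 + 4*B**2)
V = -3025/378 (V = -8 + (-1/(53 + 10))/6 = -8 + (-1/63)/6 = -8 + (-1*1/63)/6 = -8 + (1/6)*(-1/63) = -8 - 1/378 = -3025/378 ≈ -8.0026)
V*((-1 - 5)**2*n(0) + T(-3)) = -3025*((-1 - 5)**2*0 + (-7 + 4*(-3)**2))/378 = -3025*((-6)**2*0 + (-7 + 4*9))/378 = -3025*(36*0 + (-7 + 36))/378 = -3025*(0 + 29)/378 = -3025/378*29 = -87725/378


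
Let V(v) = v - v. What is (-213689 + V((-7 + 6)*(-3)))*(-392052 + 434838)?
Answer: -9142897554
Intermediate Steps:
V(v) = 0
(-213689 + V((-7 + 6)*(-3)))*(-392052 + 434838) = (-213689 + 0)*(-392052 + 434838) = -213689*42786 = -9142897554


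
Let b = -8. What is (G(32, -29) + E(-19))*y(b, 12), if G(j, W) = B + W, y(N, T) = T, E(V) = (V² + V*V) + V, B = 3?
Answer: 8124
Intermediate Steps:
E(V) = V + 2*V² (E(V) = (V² + V²) + V = 2*V² + V = V + 2*V²)
G(j, W) = 3 + W
(G(32, -29) + E(-19))*y(b, 12) = ((3 - 29) - 19*(1 + 2*(-19)))*12 = (-26 - 19*(1 - 38))*12 = (-26 - 19*(-37))*12 = (-26 + 703)*12 = 677*12 = 8124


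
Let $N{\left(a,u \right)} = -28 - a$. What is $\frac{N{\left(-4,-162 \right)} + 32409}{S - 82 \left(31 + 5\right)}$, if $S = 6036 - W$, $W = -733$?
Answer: $\frac{32385}{3817} \approx 8.4844$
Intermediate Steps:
$S = 6769$ ($S = 6036 - -733 = 6036 + 733 = 6769$)
$\frac{N{\left(-4,-162 \right)} + 32409}{S - 82 \left(31 + 5\right)} = \frac{\left(-28 - -4\right) + 32409}{6769 - 82 \left(31 + 5\right)} = \frac{\left(-28 + 4\right) + 32409}{6769 - 2952} = \frac{-24 + 32409}{6769 - 2952} = \frac{32385}{3817}$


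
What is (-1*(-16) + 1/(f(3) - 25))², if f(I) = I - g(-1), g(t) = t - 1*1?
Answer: 101761/400 ≈ 254.40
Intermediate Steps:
g(t) = -1 + t (g(t) = t - 1 = -1 + t)
f(I) = 2 + I (f(I) = I - (-1 - 1) = I - 1*(-2) = I + 2 = 2 + I)
(-1*(-16) + 1/(f(3) - 25))² = (-1*(-16) + 1/((2 + 3) - 25))² = (16 + 1/(5 - 25))² = (16 + 1/(-20))² = (16 - 1/20)² = (319/20)² = 101761/400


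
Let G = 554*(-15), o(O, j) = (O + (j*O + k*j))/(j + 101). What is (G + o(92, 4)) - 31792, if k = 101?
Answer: -1403282/35 ≈ -40094.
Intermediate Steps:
o(O, j) = (O + 101*j + O*j)/(101 + j) (o(O, j) = (O + (j*O + 101*j))/(j + 101) = (O + (O*j + 101*j))/(101 + j) = (O + (101*j + O*j))/(101 + j) = (O + 101*j + O*j)/(101 + j))
G = -8310
(G + o(92, 4)) - 31792 = (-8310 + (92 + 101*4 + 92*4)/(101 + 4)) - 31792 = (-8310 + (92 + 404 + 368)/105) - 31792 = (-8310 + (1/105)*864) - 31792 = (-8310 + 288/35) - 31792 = -290562/35 - 31792 = -1403282/35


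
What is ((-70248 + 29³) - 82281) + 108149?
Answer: -19991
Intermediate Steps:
((-70248 + 29³) - 82281) + 108149 = ((-70248 + 24389) - 82281) + 108149 = (-45859 - 82281) + 108149 = -128140 + 108149 = -19991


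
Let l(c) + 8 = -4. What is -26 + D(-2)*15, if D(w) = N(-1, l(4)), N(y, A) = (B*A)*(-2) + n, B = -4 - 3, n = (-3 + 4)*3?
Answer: -2501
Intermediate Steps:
n = 3 (n = 1*3 = 3)
l(c) = -12 (l(c) = -8 - 4 = -12)
B = -7
N(y, A) = 3 + 14*A (N(y, A) = -7*A*(-2) + 3 = 14*A + 3 = 3 + 14*A)
D(w) = -165 (D(w) = 3 + 14*(-12) = 3 - 168 = -165)
-26 + D(-2)*15 = -26 - 165*15 = -26 - 2475 = -2501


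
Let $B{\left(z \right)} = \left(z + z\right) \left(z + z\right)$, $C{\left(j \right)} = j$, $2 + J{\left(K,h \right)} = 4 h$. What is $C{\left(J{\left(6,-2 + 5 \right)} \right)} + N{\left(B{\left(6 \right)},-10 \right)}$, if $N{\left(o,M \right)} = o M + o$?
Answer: $-1286$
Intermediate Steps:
$J{\left(K,h \right)} = -2 + 4 h$
$B{\left(z \right)} = 4 z^{2}$ ($B{\left(z \right)} = 2 z 2 z = 4 z^{2}$)
$N{\left(o,M \right)} = o + M o$ ($N{\left(o,M \right)} = M o + o = o + M o$)
$C{\left(J{\left(6,-2 + 5 \right)} \right)} + N{\left(B{\left(6 \right)},-10 \right)} = \left(-2 + 4 \left(-2 + 5\right)\right) + 4 \cdot 6^{2} \left(1 - 10\right) = \left(-2 + 4 \cdot 3\right) + 4 \cdot 36 \left(-9\right) = \left(-2 + 12\right) + 144 \left(-9\right) = 10 - 1296 = -1286$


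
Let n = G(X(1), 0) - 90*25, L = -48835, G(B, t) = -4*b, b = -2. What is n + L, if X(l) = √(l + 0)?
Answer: -51077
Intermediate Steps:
X(l) = √l
G(B, t) = 8 (G(B, t) = -4*(-2) = 8)
n = -2242 (n = 8 - 90*25 = 8 - 2250 = -2242)
n + L = -2242 - 48835 = -51077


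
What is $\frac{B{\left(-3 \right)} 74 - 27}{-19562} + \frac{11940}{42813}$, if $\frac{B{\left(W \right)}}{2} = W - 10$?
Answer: $\frac{105699481}{279169302} \approx 0.37862$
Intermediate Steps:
$B{\left(W \right)} = -20 + 2 W$ ($B{\left(W \right)} = 2 \left(W - 10\right) = 2 \left(-10 + W\right) = -20 + 2 W$)
$\frac{B{\left(-3 \right)} 74 - 27}{-19562} + \frac{11940}{42813} = \frac{\left(-20 + 2 \left(-3\right)\right) 74 - 27}{-19562} + \frac{11940}{42813} = \left(\left(-20 - 6\right) 74 - 27\right) \left(- \frac{1}{19562}\right) + 11940 \cdot \frac{1}{42813} = \left(\left(-26\right) 74 - 27\right) \left(- \frac{1}{19562}\right) + \frac{3980}{14271} = \left(-1924 - 27\right) \left(- \frac{1}{19562}\right) + \frac{3980}{14271} = \left(-1951\right) \left(- \frac{1}{19562}\right) + \frac{3980}{14271} = \frac{1951}{19562} + \frac{3980}{14271} = \frac{105699481}{279169302}$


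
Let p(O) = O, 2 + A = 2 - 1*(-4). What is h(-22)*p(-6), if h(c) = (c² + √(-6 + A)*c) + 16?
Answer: -3000 + 132*I*√2 ≈ -3000.0 + 186.68*I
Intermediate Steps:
A = 4 (A = -2 + (2 - 1*(-4)) = -2 + (2 + 4) = -2 + 6 = 4)
h(c) = 16 + c² + I*c*√2 (h(c) = (c² + √(-6 + 4)*c) + 16 = (c² + √(-2)*c) + 16 = (c² + (I*√2)*c) + 16 = (c² + I*c*√2) + 16 = 16 + c² + I*c*√2)
h(-22)*p(-6) = (16 + (-22)² + I*(-22)*√2)*(-6) = (16 + 484 - 22*I*√2)*(-6) = (500 - 22*I*√2)*(-6) = -3000 + 132*I*√2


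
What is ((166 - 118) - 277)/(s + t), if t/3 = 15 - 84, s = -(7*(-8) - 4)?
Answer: 229/147 ≈ 1.5578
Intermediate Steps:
s = 60 (s = -(-56 - 4) = -1*(-60) = 60)
t = -207 (t = 3*(15 - 84) = 3*(-69) = -207)
((166 - 118) - 277)/(s + t) = ((166 - 118) - 277)/(60 - 207) = (48 - 277)/(-147) = -229*(-1/147) = 229/147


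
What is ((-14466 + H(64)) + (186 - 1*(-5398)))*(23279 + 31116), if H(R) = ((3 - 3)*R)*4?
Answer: -483136390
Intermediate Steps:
H(R) = 0 (H(R) = (0*R)*4 = 0*4 = 0)
((-14466 + H(64)) + (186 - 1*(-5398)))*(23279 + 31116) = ((-14466 + 0) + (186 - 1*(-5398)))*(23279 + 31116) = (-14466 + (186 + 5398))*54395 = (-14466 + 5584)*54395 = -8882*54395 = -483136390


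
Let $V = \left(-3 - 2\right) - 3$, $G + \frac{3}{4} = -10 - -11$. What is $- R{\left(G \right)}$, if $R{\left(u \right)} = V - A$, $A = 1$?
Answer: $9$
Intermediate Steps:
$G = \frac{1}{4}$ ($G = - \frac{3}{4} - -1 = - \frac{3}{4} + \left(-10 + 11\right) = - \frac{3}{4} + 1 = \frac{1}{4} \approx 0.25$)
$V = -8$ ($V = -5 - 3 = -8$)
$R{\left(u \right)} = -9$ ($R{\left(u \right)} = -8 - 1 = -9$)
$- R{\left(G \right)} = \left(-1\right) \left(-9\right) = 9$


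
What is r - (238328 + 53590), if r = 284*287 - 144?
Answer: -210554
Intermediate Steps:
r = 81364 (r = 81508 - 144 = 81364)
r - (238328 + 53590) = 81364 - (238328 + 53590) = 81364 - 1*291918 = 81364 - 291918 = -210554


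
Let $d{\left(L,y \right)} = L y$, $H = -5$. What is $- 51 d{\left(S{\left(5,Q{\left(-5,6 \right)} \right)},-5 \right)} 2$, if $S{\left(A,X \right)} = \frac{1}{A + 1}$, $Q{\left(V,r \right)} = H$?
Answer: $85$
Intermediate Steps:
$Q{\left(V,r \right)} = -5$
$S{\left(A,X \right)} = \frac{1}{1 + A}$
$- 51 d{\left(S{\left(5,Q{\left(-5,6 \right)} \right)},-5 \right)} 2 = - 51 \frac{1}{1 + 5} \left(-5\right) 2 = - 51 \cdot \frac{1}{6} \left(-5\right) 2 = - 51 \left(\left(- \frac{5}{6}\right) 2\right) = \left(-51\right) \left(- \frac{5}{3}\right) = 85$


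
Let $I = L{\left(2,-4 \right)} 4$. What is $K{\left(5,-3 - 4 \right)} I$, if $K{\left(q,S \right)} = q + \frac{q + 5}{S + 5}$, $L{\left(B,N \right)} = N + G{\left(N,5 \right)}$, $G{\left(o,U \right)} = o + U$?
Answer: $0$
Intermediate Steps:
$G{\left(o,U \right)} = U + o$
$L{\left(B,N \right)} = 5 + 2 N$ ($L{\left(B,N \right)} = N + \left(5 + N\right) = 5 + 2 N$)
$K{\left(q,S \right)} = q + \frac{5 + q}{5 + S}$
$I = -12$ ($I = \left(5 + 2 \left(-4\right)\right) 4 = \left(5 - 8\right) 4 = \left(-3\right) 4 = -12$)
$K{\left(5,-3 - 4 \right)} I = \frac{5 + 6 \cdot 5 + \left(-3 - 4\right) 5}{5 - 7} \left(-12\right) = \frac{5 + 30 - 35}{5 - 7} \left(-12\right) = \frac{5 + 30 - 35}{-2} \left(-12\right) = \left(- \frac{1}{2}\right) 0 \left(-12\right) = 0 \left(-12\right) = 0$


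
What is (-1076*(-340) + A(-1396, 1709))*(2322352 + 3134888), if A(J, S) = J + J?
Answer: 1981240067520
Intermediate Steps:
A(J, S) = 2*J
(-1076*(-340) + A(-1396, 1709))*(2322352 + 3134888) = (-1076*(-340) + 2*(-1396))*(2322352 + 3134888) = (365840 - 2792)*5457240 = 363048*5457240 = 1981240067520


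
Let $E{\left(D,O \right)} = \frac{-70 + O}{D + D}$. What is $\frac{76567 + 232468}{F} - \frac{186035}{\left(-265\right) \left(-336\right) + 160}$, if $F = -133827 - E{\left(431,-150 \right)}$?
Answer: $- \frac{4522257196089}{1028999193680} \approx -4.3948$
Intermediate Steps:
$E{\left(D,O \right)} = \frac{-70 + O}{2 D}$
$F = - \frac{57679327}{431}$ ($F = -133827 - \frac{-70 - 150}{2 \cdot 431} = -133827 - \frac{1}{2} \cdot \frac{1}{431} \left(-220\right) = -133827 - - \frac{110}{431} = -133827 + \frac{110}{431} = - \frac{57679327}{431} \approx -1.3383 \cdot 10^{5}$)
$\frac{76567 + 232468}{F} - \frac{186035}{\left(-265\right) \left(-336\right) + 160} = \frac{76567 + 232468}{- \frac{57679327}{431}} - \frac{186035}{\left(-265\right) \left(-336\right) + 160} = 309035 \left(- \frac{431}{57679327}\right) - \frac{186035}{89040 + 160} = - \frac{133194085}{57679327} - \frac{186035}{89200} = - \frac{133194085}{57679327} - \frac{37207}{17840} = - \frac{4522257196089}{1028999193680}$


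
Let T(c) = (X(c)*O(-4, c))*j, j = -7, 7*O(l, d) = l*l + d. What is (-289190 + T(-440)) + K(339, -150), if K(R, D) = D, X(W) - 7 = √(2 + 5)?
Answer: -286372 + 424*√7 ≈ -2.8525e+5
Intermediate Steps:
X(W) = 7 + √7 (X(W) = 7 + √(2 + 5) = 7 + √7)
O(l, d) = d/7 + l²/7 (O(l, d) = (l*l + d)/7 = (l² + d)/7 = (d + l²)/7 = d/7 + l²/7)
T(c) = -7*(7 + √7)*(16/7 + c/7) (T(c) = ((7 + √7)*(c/7 + (⅐)*(-4)²))*(-7) = ((7 + √7)*(c/7 + (⅐)*16))*(-7) = ((7 + √7)*(c/7 + 16/7))*(-7) = ((7 + √7)*(16/7 + c/7))*(-7) = -7*(7 + √7)*(16/7 + c/7))
(-289190 + T(-440)) + K(339, -150) = (-289190 - (7 + √7)*(16 - 440)) - 150 = (-289190 - 1*(7 + √7)*(-424)) - 150 = (-289190 + (2968 + 424*√7)) - 150 = (-286222 + 424*√7) - 150 = -286372 + 424*√7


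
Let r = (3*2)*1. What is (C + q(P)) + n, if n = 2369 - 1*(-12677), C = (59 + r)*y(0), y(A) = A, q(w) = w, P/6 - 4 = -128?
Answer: 14302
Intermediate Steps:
P = -744 (P = 24 + 6*(-128) = 24 - 768 = -744)
r = 6 (r = 6*1 = 6)
C = 0 (C = (59 + 6)*0 = 65*0 = 0)
n = 15046 (n = 2369 + 12677 = 15046)
(C + q(P)) + n = (0 - 744) + 15046 = -744 + 15046 = 14302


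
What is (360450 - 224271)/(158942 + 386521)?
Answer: 15131/60607 ≈ 0.24966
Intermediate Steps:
(360450 - 224271)/(158942 + 386521) = 136179/545463 = 136179*(1/545463) = 15131/60607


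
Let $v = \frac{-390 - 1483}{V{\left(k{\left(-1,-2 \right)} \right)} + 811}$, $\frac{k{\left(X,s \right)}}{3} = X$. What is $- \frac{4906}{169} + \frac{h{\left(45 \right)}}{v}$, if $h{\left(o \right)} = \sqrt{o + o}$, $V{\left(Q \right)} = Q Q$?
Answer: $- \frac{4906}{169} - \frac{2460 \sqrt{10}}{1873} \approx -33.183$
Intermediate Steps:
$k{\left(X,s \right)} = 3 X$
$V{\left(Q \right)} = Q^{2}$
$h{\left(o \right)} = \sqrt{2} \sqrt{o}$ ($h{\left(o \right)} = \sqrt{2 o} = \sqrt{2} \sqrt{o}$)
$v = - \frac{1873}{820}$ ($v = \frac{-390 - 1483}{\left(3 \left(-1\right)\right)^{2} + 811} = - \frac{1873}{\left(-3\right)^{2} + 811} = - \frac{1873}{9 + 811} = - \frac{1873}{820} \approx -2.2841$)
$- \frac{4906}{169} + \frac{h{\left(45 \right)}}{v} = - \frac{4906}{169} + \frac{\sqrt{2} \sqrt{45}}{- \frac{1873}{820}} = \left(-4906\right) \frac{1}{169} + \sqrt{2} \cdot 3 \sqrt{5} \left(- \frac{820}{1873}\right) = - \frac{4906}{169} + 3 \sqrt{10} \left(- \frac{820}{1873}\right) = - \frac{4906}{169} - \frac{2460 \sqrt{10}}{1873}$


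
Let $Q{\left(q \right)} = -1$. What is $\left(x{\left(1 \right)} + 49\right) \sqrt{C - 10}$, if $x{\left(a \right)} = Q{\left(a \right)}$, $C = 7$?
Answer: $48 i \sqrt{3} \approx 83.138 i$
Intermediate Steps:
$x{\left(a \right)} = -1$
$\left(x{\left(1 \right)} + 49\right) \sqrt{C - 10} = \left(-1 + 49\right) \sqrt{7 - 10} = 48 \sqrt{-3} = 48 i \sqrt{3}$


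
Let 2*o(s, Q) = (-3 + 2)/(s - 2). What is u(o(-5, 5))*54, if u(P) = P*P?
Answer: 27/98 ≈ 0.27551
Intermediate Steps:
o(s, Q) = -1/(2*(-2 + s)) (o(s, Q) = ((-3 + 2)/(s - 2))/2 = (-1/(-2 + s))/2 = -1/(2*(-2 + s)))
u(P) = P²
u(o(-5, 5))*54 = (-1/(-4 + 2*(-5)))²*54 = (-1/(-4 - 10))²*54 = (-1/(-14))²*54 = (-1*(-1/14))²*54 = (1/14)²*54 = (1/196)*54 = 27/98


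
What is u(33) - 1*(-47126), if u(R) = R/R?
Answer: 47127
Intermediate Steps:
u(R) = 1
u(33) - 1*(-47126) = 1 - 1*(-47126) = 1 + 47126 = 47127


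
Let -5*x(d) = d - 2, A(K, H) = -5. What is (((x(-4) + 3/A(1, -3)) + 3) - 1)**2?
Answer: 169/25 ≈ 6.7600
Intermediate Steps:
x(d) = 2/5 - d/5 (x(d) = -(d - 2)/5 = -(-2 + d)/5 = 2/5 - d/5)
(((x(-4) + 3/A(1, -3)) + 3) - 1)**2 = ((((2/5 - 1/5*(-4)) + 3/(-5)) + 3) - 1)**2 = ((((2/5 + 4/5) + 3*(-1/5)) + 3) - 1)**2 = (((6/5 - 3/5) + 3) - 1)**2 = ((3/5 + 3) - 1)**2 = (18/5 - 1)**2 = (13/5)**2 = 169/25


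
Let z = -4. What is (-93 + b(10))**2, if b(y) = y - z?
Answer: 6241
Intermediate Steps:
b(y) = 4 + y (b(y) = y - 1*(-4) = y + 4 = 4 + y)
(-93 + b(10))**2 = (-93 + (4 + 10))**2 = (-93 + 14)**2 = (-79)**2 = 6241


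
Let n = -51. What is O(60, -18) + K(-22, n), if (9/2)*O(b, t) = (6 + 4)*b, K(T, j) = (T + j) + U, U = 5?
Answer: 196/3 ≈ 65.333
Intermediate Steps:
K(T, j) = 5 + T + j (K(T, j) = (T + j) + 5 = 5 + T + j)
O(b, t) = 20*b/9 (O(b, t) = 2*((6 + 4)*b)/9 = 2*(10*b)/9 = 20*b/9)
O(60, -18) + K(-22, n) = (20/9)*60 + (5 - 22 - 51) = 400/3 - 68 = 196/3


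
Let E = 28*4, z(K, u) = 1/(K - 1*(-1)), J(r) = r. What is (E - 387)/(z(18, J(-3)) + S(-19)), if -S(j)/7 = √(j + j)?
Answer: -5225/672183 - 694925*I*√38/672183 ≈ -0.0077732 - 6.373*I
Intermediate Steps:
z(K, u) = 1/(1 + K) (z(K, u) = 1/(K + 1) = 1/(1 + K))
E = 112
S(j) = -7*√2*√j (S(j) = -7*√(j + j) = -7*√2*√j)
(E - 387)/(z(18, J(-3)) + S(-19)) = (112 - 387)/(1/(1 + 18) - 7*√2*√(-19)) = -275/(1/19 - 7*√2*I*√19) = -275/(1/19 - 7*I*√38)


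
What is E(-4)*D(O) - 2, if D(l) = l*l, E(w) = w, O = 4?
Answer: -66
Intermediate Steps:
D(l) = l²
E(-4)*D(O) - 2 = -4*4² - 2 = -4*16 - 2 = -64 - 2 = -66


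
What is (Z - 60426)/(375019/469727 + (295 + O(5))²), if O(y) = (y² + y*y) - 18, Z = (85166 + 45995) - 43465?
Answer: 6404727645/25113906701 ≈ 0.25503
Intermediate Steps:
Z = 87696 (Z = 131161 - 43465 = 87696)
O(y) = -18 + 2*y² (O(y) = (y² + y²) - 18 = 2*y² - 18 = -18 + 2*y²)
(Z - 60426)/(375019/469727 + (295 + O(5))²) = (87696 - 60426)/(375019/469727 + (295 + (-18 + 2*5²))²) = 27270/(375019*(1/469727) + (295 + (-18 + 2*25))²) = 27270/(375019/469727 + (295 + (-18 + 50))²) = 27270/(375019/469727 + (295 + 32)²) = 27270/(375019/469727 + 327²) = 27270/(375019/469727 + 106929) = 27270/(50227813402/469727) = 27270*(469727/50227813402) = 6404727645/25113906701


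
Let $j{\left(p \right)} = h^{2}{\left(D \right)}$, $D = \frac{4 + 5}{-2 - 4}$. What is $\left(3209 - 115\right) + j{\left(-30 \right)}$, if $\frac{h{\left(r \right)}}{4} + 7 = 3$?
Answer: $3350$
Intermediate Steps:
$D = - \frac{3}{2}$ ($D = \frac{9}{-6} = 9 \left(- \frac{1}{6}\right) = - \frac{3}{2} \approx -1.5$)
$h{\left(r \right)} = -16$ ($h{\left(r \right)} = -28 + 4 \cdot 3 = -28 + 12 = -16$)
$j{\left(p \right)} = 256$ ($j{\left(p \right)} = \left(-16\right)^{2} = 256$)
$\left(3209 - 115\right) + j{\left(-30 \right)} = \left(3209 - 115\right) + 256 = 3094 + 256 = 3350$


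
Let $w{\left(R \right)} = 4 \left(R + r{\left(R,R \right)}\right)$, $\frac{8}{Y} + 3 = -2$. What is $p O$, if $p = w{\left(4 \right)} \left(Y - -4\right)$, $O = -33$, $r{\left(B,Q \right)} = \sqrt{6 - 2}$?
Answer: $- \frac{9504}{5} \approx -1900.8$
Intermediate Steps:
$Y = - \frac{8}{5}$ ($Y = \frac{8}{-3 - 2} = \frac{8}{-5} = 8 \left(- \frac{1}{5}\right) = - \frac{8}{5} \approx -1.6$)
$r{\left(B,Q \right)} = 2$ ($r{\left(B,Q \right)} = \sqrt{4} = 2$)
$w{\left(R \right)} = 8 + 4 R$ ($w{\left(R \right)} = 4 \left(R + 2\right) = 4 \left(2 + R\right) = 8 + 4 R$)
$p = \frac{288}{5}$ ($p = \left(8 + 4 \cdot 4\right) \left(- \frac{8}{5} - -4\right) = \left(8 + 16\right) \left(- \frac{8}{5} + 4\right) = 24 \cdot \frac{12}{5} = \frac{288}{5} \approx 57.6$)
$p O = \frac{288}{5} \left(-33\right) = - \frac{9504}{5}$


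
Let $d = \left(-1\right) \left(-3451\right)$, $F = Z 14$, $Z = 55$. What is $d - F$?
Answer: $2681$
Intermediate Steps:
$F = 770$ ($F = 55 \cdot 14 = 770$)
$d = 3451$
$d - F = 3451 - 770 = 2681$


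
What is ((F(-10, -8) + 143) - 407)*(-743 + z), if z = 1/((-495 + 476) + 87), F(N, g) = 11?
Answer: 12782319/68 ≈ 1.8798e+5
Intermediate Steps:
z = 1/68 (z = 1/(-19 + 87) = 1/68 ≈ 0.014706)
((F(-10, -8) + 143) - 407)*(-743 + z) = ((11 + 143) - 407)*(-743 + 1/68) = (154 - 407)*(-50523/68) = -253*(-50523/68) = 12782319/68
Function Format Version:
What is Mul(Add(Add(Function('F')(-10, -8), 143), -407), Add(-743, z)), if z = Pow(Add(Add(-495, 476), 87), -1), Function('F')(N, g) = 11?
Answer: Rational(12782319, 68) ≈ 1.8798e+5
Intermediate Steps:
z = Rational(1, 68) (z = Pow(Add(-19, 87), -1) = Pow(68, -1) = Rational(1, 68) ≈ 0.014706)
Mul(Add(Add(Function('F')(-10, -8), 143), -407), Add(-743, z)) = Mul(Add(Add(11, 143), -407), Add(-743, Rational(1, 68))) = Mul(Add(154, -407), Rational(-50523, 68)) = Mul(-253, Rational(-50523, 68)) = Rational(12782319, 68)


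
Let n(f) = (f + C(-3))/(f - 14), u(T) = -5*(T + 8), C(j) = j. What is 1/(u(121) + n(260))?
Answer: -246/158413 ≈ -0.0015529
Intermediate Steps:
u(T) = -40 - 5*T (u(T) = -5*(8 + T) = -40 - 5*T)
n(f) = (-3 + f)/(-14 + f) (n(f) = (f - 3)/(f - 14) = (-3 + f)/(-14 + f))
1/(u(121) + n(260)) = 1/((-40 - 5*121) + (-3 + 260)/(-14 + 260)) = 1/((-40 - 605) + 257/246) = 1/(-645 + (1/246)*257) = 1/(-645 + 257/246) = 1/(-158413/246) = -246/158413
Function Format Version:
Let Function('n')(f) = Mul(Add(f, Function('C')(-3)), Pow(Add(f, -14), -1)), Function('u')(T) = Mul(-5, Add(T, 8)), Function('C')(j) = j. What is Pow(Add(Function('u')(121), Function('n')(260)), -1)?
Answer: Rational(-246, 158413) ≈ -0.0015529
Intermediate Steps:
Function('u')(T) = Add(-40, Mul(-5, T)) (Function('u')(T) = Mul(-5, Add(8, T)) = Add(-40, Mul(-5, T)))
Function('n')(f) = Mul(Pow(Add(-14, f), -1), Add(-3, f)) (Function('n')(f) = Mul(Add(f, -3), Pow(Add(f, -14), -1)) = Mul(Add(-3, f), Pow(Add(-14, f), -1)) = Mul(Pow(Add(-14, f), -1), Add(-3, f)))
Pow(Add(Function('u')(121), Function('n')(260)), -1) = Pow(Add(Add(-40, Mul(-5, 121)), Mul(Pow(Add(-14, 260), -1), Add(-3, 260))), -1) = Pow(Add(Add(-40, -605), Mul(Pow(246, -1), 257)), -1) = Pow(Add(-645, Mul(Rational(1, 246), 257)), -1) = Pow(Add(-645, Rational(257, 246)), -1) = Pow(Rational(-158413, 246), -1) = Rational(-246, 158413)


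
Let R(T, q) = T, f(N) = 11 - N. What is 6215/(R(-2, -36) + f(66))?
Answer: -6215/57 ≈ -109.04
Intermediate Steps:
6215/(R(-2, -36) + f(66)) = 6215/(-2 + (11 - 1*66)) = 6215/(-2 + (11 - 66)) = 6215/(-2 - 55) = 6215/(-57) = 6215*(-1/57) = -6215/57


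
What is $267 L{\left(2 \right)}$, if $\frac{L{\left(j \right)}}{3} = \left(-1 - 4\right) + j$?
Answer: $-2403$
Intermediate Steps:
$L{\left(j \right)} = -15 + 3 j$ ($L{\left(j \right)} = 3 \left(\left(-1 - 4\right) + j\right) = 3 \left(-5 + j\right) = -15 + 3 j$)
$267 L{\left(2 \right)} = 267 \left(-15 + 3 \cdot 2\right) = 267 \left(-15 + 6\right) = 267 \left(-9\right) = -2403$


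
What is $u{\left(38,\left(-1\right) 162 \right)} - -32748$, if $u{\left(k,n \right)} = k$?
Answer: $32786$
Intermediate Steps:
$u{\left(38,\left(-1\right) 162 \right)} - -32748 = 38 - -32748 = 38 + 32748 = 32786$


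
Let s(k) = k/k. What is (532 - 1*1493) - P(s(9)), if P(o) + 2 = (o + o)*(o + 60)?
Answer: -1081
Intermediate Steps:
s(k) = 1
P(o) = -2 + 2*o*(60 + o) (P(o) = -2 + (o + o)*(o + 60) = -2 + (2*o)*(60 + o) = -2 + 2*o*(60 + o))
(532 - 1*1493) - P(s(9)) = (532 - 1*1493) - (-2 + 2*1² + 120*1) = (532 - 1493) - (-2 + 2*1 + 120) = -961 - (-2 + 2 + 120) = -961 - 1*120 = -961 - 120 = -1081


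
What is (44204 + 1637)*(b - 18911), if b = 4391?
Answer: -665611320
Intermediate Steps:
(44204 + 1637)*(b - 18911) = (44204 + 1637)*(4391 - 18911) = 45841*(-14520) = -665611320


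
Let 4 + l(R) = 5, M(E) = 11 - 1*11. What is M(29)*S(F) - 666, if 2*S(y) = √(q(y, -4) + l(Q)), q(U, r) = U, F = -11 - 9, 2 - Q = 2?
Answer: -666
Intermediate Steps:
M(E) = 0 (M(E) = 11 - 11 = 0)
Q = 0 (Q = 2 - 1*2 = 2 - 2 = 0)
F = -20
l(R) = 1 (l(R) = -4 + 5 = 1)
S(y) = √(1 + y)/2 (S(y) = √(y + 1)/2 = √(1 + y)/2)
M(29)*S(F) - 666 = 0*(√(1 - 20)/2) - 666 = 0*(√(-19)/2) - 666 = 0*((I*√19)/2) - 666 = 0*(I*√19/2) - 666 = 0 - 666 = -666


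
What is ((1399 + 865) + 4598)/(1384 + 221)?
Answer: 6862/1605 ≈ 4.2754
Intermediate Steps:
((1399 + 865) + 4598)/(1384 + 221) = (2264 + 4598)/1605 = 6862*(1/1605) = 6862/1605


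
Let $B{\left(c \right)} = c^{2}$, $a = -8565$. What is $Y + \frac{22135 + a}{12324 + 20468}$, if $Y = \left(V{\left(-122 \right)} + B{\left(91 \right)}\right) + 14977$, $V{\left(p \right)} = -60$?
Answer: $\frac{380361193}{16396} \approx 23198.0$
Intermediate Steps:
$Y = 23198$ ($Y = \left(-60 + 91^{2}\right) + 14977 = \left(-60 + 8281\right) + 14977 = 8221 + 14977 = 23198$)
$Y + \frac{22135 + a}{12324 + 20468} = 23198 + \frac{22135 - 8565}{12324 + 20468} = 23198 + \frac{13570}{32792} = 23198 + 13570 \cdot \frac{1}{32792} = 23198 + \frac{6785}{16396} = \frac{380361193}{16396}$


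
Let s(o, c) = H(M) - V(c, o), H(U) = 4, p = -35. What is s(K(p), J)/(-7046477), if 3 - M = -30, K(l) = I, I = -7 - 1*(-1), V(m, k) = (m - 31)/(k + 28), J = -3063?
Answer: -1591/77511247 ≈ -2.0526e-5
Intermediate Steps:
V(m, k) = (-31 + m)/(28 + k)
I = -6 (I = -7 + 1 = -6)
K(l) = -6
M = 33 (M = 3 - 1*(-30) = 3 + 30 = 33)
s(o, c) = 4 - (-31 + c)/(28 + o)
s(K(p), J)/(-7046477) = ((143 - 1*(-3063) + 4*(-6))/(28 - 6))/(-7046477) = ((143 + 3063 - 24)/22)*(-1/7046477) = ((1/22)*3182)*(-1/7046477) = (1591/11)*(-1/7046477) = -1591/77511247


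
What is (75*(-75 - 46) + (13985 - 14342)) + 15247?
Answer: 5815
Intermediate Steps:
(75*(-75 - 46) + (13985 - 14342)) + 15247 = (75*(-121) - 357) + 15247 = (-9075 - 357) + 15247 = -9432 + 15247 = 5815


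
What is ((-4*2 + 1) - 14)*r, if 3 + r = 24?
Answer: -441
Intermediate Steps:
r = 21 (r = -3 + 24 = 21)
((-4*2 + 1) - 14)*r = ((-4*2 + 1) - 14)*21 = ((-8 + 1) - 14)*21 = (-7 - 14)*21 = -21*21 = -441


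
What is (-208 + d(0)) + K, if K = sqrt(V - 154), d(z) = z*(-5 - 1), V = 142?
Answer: -208 + 2*I*sqrt(3) ≈ -208.0 + 3.4641*I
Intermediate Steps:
d(z) = -6*z (d(z) = z*(-6) = -6*z)
K = 2*I*sqrt(3) (K = sqrt(142 - 154) = sqrt(-12) = 2*I*sqrt(3) ≈ 3.4641*I)
(-208 + d(0)) + K = (-208 - 6*0) + 2*I*sqrt(3) = (-208 + 0) + 2*I*sqrt(3) = -208 + 2*I*sqrt(3)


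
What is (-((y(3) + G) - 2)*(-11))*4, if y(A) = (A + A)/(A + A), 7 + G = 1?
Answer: -308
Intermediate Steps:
G = -6 (G = -7 + 1 = -6)
y(A) = 1 (y(A) = (2*A)/((2*A)) = (2*A)*(1/(2*A)) = 1)
(-((y(3) + G) - 2)*(-11))*4 = (-((1 - 6) - 2)*(-11))*4 = (-(-5 - 2)*(-11))*4 = (-1*(-7)*(-11))*4 = (7*(-11))*4 = -77*4 = -308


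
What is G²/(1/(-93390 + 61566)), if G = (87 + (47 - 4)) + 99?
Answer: -1668882384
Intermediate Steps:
G = 229 (G = (87 + 43) + 99 = 130 + 99 = 229)
G²/(1/(-93390 + 61566)) = 229²/(1/(-93390 + 61566)) = 52441/(1/(-31824)) = 52441/(-1/31824) = 52441*(-31824) = -1668882384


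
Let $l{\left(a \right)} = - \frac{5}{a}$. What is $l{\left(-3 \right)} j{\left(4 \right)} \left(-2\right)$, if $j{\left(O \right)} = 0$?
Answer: $0$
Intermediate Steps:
$l{\left(-3 \right)} j{\left(4 \right)} \left(-2\right) = - \frac{5}{-3} \cdot 0 \left(-2\right) = \left(-5\right) \left(- \frac{1}{3}\right) 0 \left(-2\right) = \frac{5}{3} \cdot 0 \left(-2\right) = 0 \left(-2\right) = 0$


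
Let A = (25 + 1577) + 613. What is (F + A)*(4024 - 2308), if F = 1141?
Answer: 5758896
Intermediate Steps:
A = 2215 (A = 1602 + 613 = 2215)
(F + A)*(4024 - 2308) = (1141 + 2215)*(4024 - 2308) = 3356*1716 = 5758896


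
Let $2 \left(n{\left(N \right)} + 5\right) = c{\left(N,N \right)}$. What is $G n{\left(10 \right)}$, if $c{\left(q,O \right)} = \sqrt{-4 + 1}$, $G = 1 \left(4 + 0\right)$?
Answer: $-20 + 2 i \sqrt{3} \approx -20.0 + 3.4641 i$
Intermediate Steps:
$G = 4$ ($G = 1 \cdot 4 = 4$)
$c{\left(q,O \right)} = i \sqrt{3}$ ($c{\left(q,O \right)} = \sqrt{-3} = i \sqrt{3}$)
$n{\left(N \right)} = -5 + \frac{i \sqrt{3}}{2}$
$G n{\left(10 \right)} = 4 \left(-5 + \frac{i \sqrt{3}}{2}\right) = -20 + 2 i \sqrt{3}$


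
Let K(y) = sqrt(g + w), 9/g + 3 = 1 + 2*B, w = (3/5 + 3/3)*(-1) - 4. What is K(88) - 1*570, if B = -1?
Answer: -570 + I*sqrt(785)/10 ≈ -570.0 + 2.8018*I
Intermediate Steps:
w = -28/5 (w = (3*(1/5) + 3*(1/3))*(-1) - 4 = (3/5 + 1)*(-1) - 4 = (8/5)*(-1) - 4 = -8/5 - 4 = -28/5 ≈ -5.6000)
g = -9/4 (g = 9/(-3 + (1 + 2*(-1))) = 9/(-3 + (1 - 2)) = 9/(-3 - 1) = 9/(-4) = 9*(-1/4) = -9/4 ≈ -2.2500)
K(y) = I*sqrt(785)/10 (K(y) = sqrt(-9/4 - 28/5) = sqrt(-157/20) = I*sqrt(785)/10)
K(88) - 1*570 = I*sqrt(785)/10 - 1*570 = I*sqrt(785)/10 - 570 = -570 + I*sqrt(785)/10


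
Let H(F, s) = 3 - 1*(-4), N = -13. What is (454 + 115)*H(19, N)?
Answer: 3983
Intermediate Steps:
H(F, s) = 7 (H(F, s) = 3 + 4 = 7)
(454 + 115)*H(19, N) = (454 + 115)*7 = 569*7 = 3983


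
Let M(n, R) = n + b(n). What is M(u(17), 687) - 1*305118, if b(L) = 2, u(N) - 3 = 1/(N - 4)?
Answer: -3966468/13 ≈ -3.0511e+5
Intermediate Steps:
u(N) = 3 + 1/(-4 + N) (u(N) = 3 + 1/(N - 4) = 3 + 1/(-4 + N))
M(n, R) = 2 + n (M(n, R) = n + 2 = 2 + n)
M(u(17), 687) - 1*305118 = (2 + (-11 + 3*17)/(-4 + 17)) - 1*305118 = (2 + (-11 + 51)/13) - 305118 = (2 + (1/13)*40) - 305118 = (2 + 40/13) - 305118 = 66/13 - 305118 = -3966468/13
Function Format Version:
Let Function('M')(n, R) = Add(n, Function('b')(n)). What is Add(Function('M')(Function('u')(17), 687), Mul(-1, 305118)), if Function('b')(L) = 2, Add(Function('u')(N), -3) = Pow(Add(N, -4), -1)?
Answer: Rational(-3966468, 13) ≈ -3.0511e+5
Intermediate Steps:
Function('u')(N) = Add(3, Pow(Add(-4, N), -1)) (Function('u')(N) = Add(3, Pow(Add(N, -4), -1)) = Add(3, Pow(Add(-4, N), -1)))
Function('M')(n, R) = Add(2, n) (Function('M')(n, R) = Add(n, 2) = Add(2, n))
Add(Function('M')(Function('u')(17), 687), Mul(-1, 305118)) = Add(Add(2, Mul(Pow(Add(-4, 17), -1), Add(-11, Mul(3, 17)))), Mul(-1, 305118)) = Add(Add(2, Mul(Pow(13, -1), Add(-11, 51))), -305118) = Add(Add(2, Mul(Rational(1, 13), 40)), -305118) = Add(Add(2, Rational(40, 13)), -305118) = Add(Rational(66, 13), -305118) = Rational(-3966468, 13)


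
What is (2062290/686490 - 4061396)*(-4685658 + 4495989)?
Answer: 17627240526438825/22883 ≈ 7.7032e+11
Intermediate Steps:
(2062290/686490 - 4061396)*(-4685658 + 4495989) = (2062290*(1/686490) - 4061396)*(-189669) = (68743/22883 - 4061396)*(-189669) = -92936855925/22883*(-189669) = 17627240526438825/22883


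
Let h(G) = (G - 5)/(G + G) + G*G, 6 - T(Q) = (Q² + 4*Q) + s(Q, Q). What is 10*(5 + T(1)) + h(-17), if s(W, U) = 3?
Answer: 5434/17 ≈ 319.65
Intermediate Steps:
T(Q) = 3 - Q² - 4*Q (T(Q) = 6 - ((Q² + 4*Q) + 3) = 6 - (3 + Q² + 4*Q) = 6 + (-3 - Q² - 4*Q) = 3 - Q² - 4*Q)
h(G) = G² + (-5 + G)/(2*G) (h(G) = (-5 + G)/((2*G)) + G² = (-5 + G)*(1/(2*G)) + G² = (-5 + G)/(2*G) + G² = G² + (-5 + G)/(2*G))
10*(5 + T(1)) + h(-17) = 10*(5 + (3 - 1*1² - 4*1)) + (½)*(-5 - 17 + 2*(-17)³)/(-17) = 10*(5 + (3 - 1*1 - 4)) + (½)*(-1/17)*(-5 - 17 + 2*(-4913)) = 10*(5 + (3 - 1 - 4)) + (½)*(-1/17)*(-5 - 17 - 9826) = 10*(5 - 2) + (½)*(-1/17)*(-9848) = 10*3 + 4924/17 = 30 + 4924/17 = 5434/17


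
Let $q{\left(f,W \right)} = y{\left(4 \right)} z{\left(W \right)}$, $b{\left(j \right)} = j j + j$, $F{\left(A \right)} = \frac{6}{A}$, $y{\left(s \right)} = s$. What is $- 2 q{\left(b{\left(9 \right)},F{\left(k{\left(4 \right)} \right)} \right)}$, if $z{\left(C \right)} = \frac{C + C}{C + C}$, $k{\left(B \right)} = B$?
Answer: $-8$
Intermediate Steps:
$z{\left(C \right)} = 1$ ($z{\left(C \right)} = \frac{2 C}{2 C} = 2 C \frac{1}{2 C} = 1$)
$b{\left(j \right)} = j + j^{2}$ ($b{\left(j \right)} = j^{2} + j = j + j^{2}$)
$q{\left(f,W \right)} = 4$ ($q{\left(f,W \right)} = 4 \cdot 1 = 4$)
$- 2 q{\left(b{\left(9 \right)},F{\left(k{\left(4 \right)} \right)} \right)} = \left(-2\right) 4 = -8$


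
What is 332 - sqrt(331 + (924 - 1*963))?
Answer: 332 - 2*sqrt(73) ≈ 314.91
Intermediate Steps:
332 - sqrt(331 + (924 - 1*963)) = 332 - sqrt(331 + (924 - 963)) = 332 - sqrt(331 - 39) = 332 - sqrt(292) = 332 - 2*sqrt(73)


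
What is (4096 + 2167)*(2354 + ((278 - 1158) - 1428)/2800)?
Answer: 10316557649/700 ≈ 1.4738e+7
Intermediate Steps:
(4096 + 2167)*(2354 + ((278 - 1158) - 1428)/2800) = 6263*(2354 + (-880 - 1428)*(1/2800)) = 6263*(2354 - 2308*1/2800) = 6263*(2354 - 577/700) = 6263*(1647223/700) = 10316557649/700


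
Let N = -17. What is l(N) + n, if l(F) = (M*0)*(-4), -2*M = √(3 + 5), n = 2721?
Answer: 2721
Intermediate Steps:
M = -√2 (M = -√(3 + 5)/2 = -√2 ≈ -1.4142)
l(F) = 0 (l(F) = (-√2*0)*(-4) = 0*(-4) = 0)
l(N) + n = 0 + 2721 = 2721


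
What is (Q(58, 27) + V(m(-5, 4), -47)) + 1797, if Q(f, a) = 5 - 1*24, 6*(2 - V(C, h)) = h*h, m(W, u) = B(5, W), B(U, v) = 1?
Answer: 8471/6 ≈ 1411.8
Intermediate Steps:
m(W, u) = 1
V(C, h) = 2 - h**2/6 (V(C, h) = 2 - h*h/6 = 2 - h**2/6)
Q(f, a) = -19 (Q(f, a) = 5 - 24 = -19)
(Q(58, 27) + V(m(-5, 4), -47)) + 1797 = (-19 + (2 - 1/6*(-47)**2)) + 1797 = (-19 + (2 - 1/6*2209)) + 1797 = (-19 + (2 - 2209/6)) + 1797 = (-19 - 2197/6) + 1797 = -2311/6 + 1797 = 8471/6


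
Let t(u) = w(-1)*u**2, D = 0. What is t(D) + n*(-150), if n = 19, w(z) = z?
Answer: -2850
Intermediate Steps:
t(u) = -u**2
t(D) + n*(-150) = -1*0**2 + 19*(-150) = -1*0 - 2850 = 0 - 2850 = -2850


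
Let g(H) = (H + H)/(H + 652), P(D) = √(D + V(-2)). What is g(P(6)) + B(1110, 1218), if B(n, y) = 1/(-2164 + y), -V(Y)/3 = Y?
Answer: -111949/100534258 + 652*√3/106273 ≈ 0.0095128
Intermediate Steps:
V(Y) = -3*Y
P(D) = √(6 + D) (P(D) = √(D - 3*(-2)) = √(D + 6) = √(6 + D))
g(H) = 2*H/(652 + H) (g(H) = (2*H)/(652 + H) = 2*H/(652 + H))
g(P(6)) + B(1110, 1218) = 2*√(6 + 6)/(652 + √(6 + 6)) + 1/(-2164 + 1218) = 2*√12/(652 + √12) + 1/(-946) = 2*(2*√3)/(652 + 2*√3) - 1/946 = 4*√3/(652 + 2*√3) - 1/946 = -1/946 + 4*√3/(652 + 2*√3)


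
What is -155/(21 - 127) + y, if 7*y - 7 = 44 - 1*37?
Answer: 367/106 ≈ 3.4623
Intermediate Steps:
y = 2 (y = 1 + (44 - 1*37)/7 = 1 + (44 - 37)/7 = 1 + (1/7)*7 = 1 + 1 = 2)
-155/(21 - 127) + y = -155/(21 - 127) + 2 = -155/(-106) + 2 = -155*(-1/106) + 2 = 155/106 + 2 = 367/106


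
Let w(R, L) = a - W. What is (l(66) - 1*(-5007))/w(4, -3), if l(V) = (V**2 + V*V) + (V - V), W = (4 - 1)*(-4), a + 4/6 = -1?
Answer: 41157/31 ≈ 1327.6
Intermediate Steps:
a = -5/3 (a = -2/3 - 1 = -5/3 ≈ -1.6667)
W = -12 (W = 3*(-4) = -12)
l(V) = 2*V**2 (l(V) = (V**2 + V**2) + 0 = 2*V**2 + 0 = 2*V**2)
w(R, L) = 31/3 (w(R, L) = -5/3 - 1*(-12) = -5/3 + 12 = 31/3)
(l(66) - 1*(-5007))/w(4, -3) = (2*66**2 - 1*(-5007))/(31/3) = 3*(2*4356 + 5007)/31 = 3*(8712 + 5007)/31 = (3/31)*13719 = 41157/31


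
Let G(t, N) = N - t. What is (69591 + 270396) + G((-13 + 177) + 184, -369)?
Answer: 339270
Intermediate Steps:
(69591 + 270396) + G((-13 + 177) + 184, -369) = (69591 + 270396) + (-369 - ((-13 + 177) + 184)) = 339987 + (-369 - (164 + 184)) = 339987 + (-369 - 1*348) = 339987 + (-369 - 348) = 339987 - 717 = 339270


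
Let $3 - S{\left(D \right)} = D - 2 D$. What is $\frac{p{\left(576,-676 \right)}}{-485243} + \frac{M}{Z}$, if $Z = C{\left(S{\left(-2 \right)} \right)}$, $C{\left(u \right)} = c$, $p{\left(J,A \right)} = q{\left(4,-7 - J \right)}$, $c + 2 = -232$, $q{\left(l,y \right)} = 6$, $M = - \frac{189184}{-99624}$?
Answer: $- \frac{5746255238}{706999536243} \approx -0.0081277$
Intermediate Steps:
$M = \frac{23648}{12453}$ ($M = \left(-189184\right) \left(- \frac{1}{99624}\right) = \frac{23648}{12453} \approx 1.899$)
$c = -234$ ($c = -2 - 232 = -234$)
$p{\left(J,A \right)} = 6$
$S{\left(D \right)} = 3 + D$ ($S{\left(D \right)} = 3 - \left(D - 2 D\right) = 3 - - D = 3 + D$)
$C{\left(u \right)} = -234$
$Z = -234$
$\frac{p{\left(576,-676 \right)}}{-485243} + \frac{M}{Z} = \frac{6}{-485243} + \frac{23648}{12453 \left(-234\right)} = 6 \left(- \frac{1}{485243}\right) + \frac{23648}{12453} \left(- \frac{1}{234}\right) = - \frac{6}{485243} - \frac{11824}{1457001} = - \frac{5746255238}{706999536243}$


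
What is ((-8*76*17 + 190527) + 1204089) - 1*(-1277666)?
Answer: 2661946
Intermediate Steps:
((-8*76*17 + 190527) + 1204089) - 1*(-1277666) = ((-608*17 + 190527) + 1204089) + 1277666 = ((-10336 + 190527) + 1204089) + 1277666 = (180191 + 1204089) + 1277666 = 1384280 + 1277666 = 2661946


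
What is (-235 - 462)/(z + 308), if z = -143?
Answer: -697/165 ≈ -4.2242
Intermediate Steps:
(-235 - 462)/(z + 308) = (-235 - 462)/(-143 + 308) = -697/165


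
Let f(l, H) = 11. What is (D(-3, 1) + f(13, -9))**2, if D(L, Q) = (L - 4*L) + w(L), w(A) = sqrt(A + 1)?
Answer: (20 + I*sqrt(2))**2 ≈ 398.0 + 56.569*I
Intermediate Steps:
w(A) = sqrt(1 + A)
D(L, Q) = sqrt(1 + L) - 3*L (D(L, Q) = (L - 4*L) + sqrt(1 + L) = -3*L + sqrt(1 + L) = sqrt(1 + L) - 3*L)
(D(-3, 1) + f(13, -9))**2 = ((sqrt(1 - 3) - 3*(-3)) + 11)**2 = ((sqrt(-2) + 9) + 11)**2 = ((I*sqrt(2) + 9) + 11)**2 = ((9 + I*sqrt(2)) + 11)**2 = (20 + I*sqrt(2))**2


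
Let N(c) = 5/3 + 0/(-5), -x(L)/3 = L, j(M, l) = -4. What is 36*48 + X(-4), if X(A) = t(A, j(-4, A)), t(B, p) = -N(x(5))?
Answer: 5179/3 ≈ 1726.3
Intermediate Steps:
x(L) = -3*L
N(c) = 5/3 (N(c) = 5*(1/3) + 0*(-1/5) = 5/3 + 0 = 5/3)
t(B, p) = -5/3 (t(B, p) = -1*5/3 = -5/3)
X(A) = -5/3
36*48 + X(-4) = 36*48 - 5/3 = 1728 - 5/3 = 5179/3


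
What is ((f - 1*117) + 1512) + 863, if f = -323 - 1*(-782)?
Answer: 2717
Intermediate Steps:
f = 459 (f = -323 + 782 = 459)
((f - 1*117) + 1512) + 863 = ((459 - 1*117) + 1512) + 863 = ((459 - 117) + 1512) + 863 = (342 + 1512) + 863 = 1854 + 863 = 2717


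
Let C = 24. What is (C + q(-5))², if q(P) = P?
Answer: 361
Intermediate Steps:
(C + q(-5))² = (24 - 5)² = 19² = 361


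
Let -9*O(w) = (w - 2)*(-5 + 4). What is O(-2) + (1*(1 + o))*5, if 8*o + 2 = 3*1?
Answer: 373/72 ≈ 5.1806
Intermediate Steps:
O(w) = -2/9 + w/9 (O(w) = -(w - 2)*(-5 + 4)/9 = -(-2 + w)*(-1)/9 = -(2 - w)/9 = -2/9 + w/9)
o = ⅛ (o = -¼ + (3*1)/8 = -¼ + (⅛)*3 = -¼ + 3/8 = ⅛ ≈ 0.12500)
O(-2) + (1*(1 + o))*5 = (-2/9 + (⅑)*(-2)) + (1*(1 + ⅛))*5 = (-2/9 - 2/9) + (1*(9/8))*5 = -4/9 + (9/8)*5 = -4/9 + 45/8 = 373/72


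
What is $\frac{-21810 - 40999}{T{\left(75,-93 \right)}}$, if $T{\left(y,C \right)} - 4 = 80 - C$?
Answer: $- \frac{62809}{177} \approx -354.85$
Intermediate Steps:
$T{\left(y,C \right)} = 84 - C$ ($T{\left(y,C \right)} = 4 - \left(-80 + C\right) = 84 - C$)
$\frac{-21810 - 40999}{T{\left(75,-93 \right)}} = \frac{-21810 - 40999}{84 - -93} = \frac{-21810 - 40999}{84 + 93} = - \frac{62809}{177}$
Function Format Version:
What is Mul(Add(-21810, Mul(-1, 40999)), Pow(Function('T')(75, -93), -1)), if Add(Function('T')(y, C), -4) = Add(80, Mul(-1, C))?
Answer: Rational(-62809, 177) ≈ -354.85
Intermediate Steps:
Function('T')(y, C) = Add(84, Mul(-1, C)) (Function('T')(y, C) = Add(4, Add(80, Mul(-1, C))) = Add(84, Mul(-1, C)))
Mul(Add(-21810, Mul(-1, 40999)), Pow(Function('T')(75, -93), -1)) = Mul(Add(-21810, Mul(-1, 40999)), Pow(Add(84, Mul(-1, -93)), -1)) = Mul(Add(-21810, -40999), Pow(Add(84, 93), -1)) = Mul(-62809, Pow(177, -1)) = Mul(-62809, Rational(1, 177)) = Rational(-62809, 177)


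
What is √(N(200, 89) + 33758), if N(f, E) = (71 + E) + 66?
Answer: 24*√59 ≈ 184.35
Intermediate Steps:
N(f, E) = 137 + E
√(N(200, 89) + 33758) = √((137 + 89) + 33758) = √(226 + 33758) = √33984 = 24*√59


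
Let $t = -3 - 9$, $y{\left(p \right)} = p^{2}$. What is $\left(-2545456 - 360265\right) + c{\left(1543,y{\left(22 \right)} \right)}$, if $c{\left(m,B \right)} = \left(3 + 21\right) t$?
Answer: $-2906009$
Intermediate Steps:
$t = -12$
$c{\left(m,B \right)} = -288$ ($c{\left(m,B \right)} = \left(3 + 21\right) \left(-12\right) = 24 \left(-12\right) = -288$)
$\left(-2545456 - 360265\right) + c{\left(1543,y{\left(22 \right)} \right)} = \left(-2545456 - 360265\right) - 288 = -2905721 - 288 = -2906009$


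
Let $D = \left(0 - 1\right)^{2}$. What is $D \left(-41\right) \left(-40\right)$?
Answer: $1640$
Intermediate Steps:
$D = 1$ ($D = \left(-1\right)^{2} = 1$)
$D \left(-41\right) \left(-40\right) = 1 \left(-41\right) \left(-40\right) = \left(-41\right) \left(-40\right) = 1640$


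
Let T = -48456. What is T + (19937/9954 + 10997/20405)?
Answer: -1405921180871/29015910 ≈ -48453.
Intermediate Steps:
T + (19937/9954 + 10997/20405) = -48456 + (19937/9954 + 10997/20405) = -48456 + (19937*(1/9954) + 10997*(1/20405)) = -48456 + (19937/9954 + 1571/2915) = -48456 + 73754089/29015910 = -1405921180871/29015910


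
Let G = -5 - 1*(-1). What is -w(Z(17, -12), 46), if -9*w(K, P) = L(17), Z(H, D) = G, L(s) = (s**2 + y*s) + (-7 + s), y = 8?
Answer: 145/3 ≈ 48.333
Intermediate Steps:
G = -4 (G = -5 + 1 = -4)
L(s) = -7 + s**2 + 9*s (L(s) = (s**2 + 8*s) + (-7 + s) = -7 + s**2 + 9*s)
Z(H, D) = -4
w(K, P) = -145/3 (w(K, P) = -(-7 + 17**2 + 9*17)/9 = -(-7 + 289 + 153)/9 = -1/9*435 = -145/3)
-w(Z(17, -12), 46) = -1*(-145/3) = 145/3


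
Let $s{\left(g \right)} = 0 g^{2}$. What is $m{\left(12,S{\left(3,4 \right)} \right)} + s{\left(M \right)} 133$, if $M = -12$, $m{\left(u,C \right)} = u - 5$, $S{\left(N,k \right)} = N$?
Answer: $7$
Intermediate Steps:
$m{\left(u,C \right)} = -5 + u$ ($m{\left(u,C \right)} = u - 5 = -5 + u$)
$s{\left(g \right)} = 0$
$m{\left(12,S{\left(3,4 \right)} \right)} + s{\left(M \right)} 133 = \left(-5 + 12\right) + 0 \cdot 133 = 7 + 0 = 7$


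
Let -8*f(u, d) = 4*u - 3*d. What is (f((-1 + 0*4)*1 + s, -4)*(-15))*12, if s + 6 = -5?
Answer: -810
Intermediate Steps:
s = -11 (s = -6 - 5 = -11)
f(u, d) = -u/2 + 3*d/8 (f(u, d) = -(4*u - 3*d)/8 = -(-3*d + 4*u)/8 = -u/2 + 3*d/8)
(f((-1 + 0*4)*1 + s, -4)*(-15))*12 = ((-((-1 + 0*4)*1 - 11)/2 + (3/8)*(-4))*(-15))*12 = ((-((-1 + 0)*1 - 11)/2 - 3/2)*(-15))*12 = ((-(-1*1 - 11)/2 - 3/2)*(-15))*12 = ((-(-1 - 11)/2 - 3/2)*(-15))*12 = ((-½*(-12) - 3/2)*(-15))*12 = ((6 - 3/2)*(-15))*12 = ((9/2)*(-15))*12 = -135/2*12 = -810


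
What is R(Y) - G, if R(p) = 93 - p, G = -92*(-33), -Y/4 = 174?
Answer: -2247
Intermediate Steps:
Y = -696 (Y = -4*174 = -696)
G = 3036
R(Y) - G = (93 - 1*(-696)) - 1*3036 = (93 + 696) - 3036 = 789 - 3036 = -2247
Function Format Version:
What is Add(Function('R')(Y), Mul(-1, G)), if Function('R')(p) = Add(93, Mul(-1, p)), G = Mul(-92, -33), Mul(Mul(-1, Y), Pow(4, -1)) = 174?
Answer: -2247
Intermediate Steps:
Y = -696 (Y = Mul(-4, 174) = -696)
G = 3036
Add(Function('R')(Y), Mul(-1, G)) = Add(Add(93, Mul(-1, -696)), Mul(-1, 3036)) = Add(Add(93, 696), -3036) = Add(789, -3036) = -2247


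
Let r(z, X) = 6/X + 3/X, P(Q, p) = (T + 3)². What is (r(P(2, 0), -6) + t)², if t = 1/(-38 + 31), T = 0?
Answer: 529/196 ≈ 2.6990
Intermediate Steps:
P(Q, p) = 9 (P(Q, p) = (0 + 3)² = 3² = 9)
r(z, X) = 9/X
t = -⅐ (t = 1/(-7) = -⅐ ≈ -0.14286)
(r(P(2, 0), -6) + t)² = (9/(-6) - ⅐)² = (9*(-⅙) - ⅐)² = (-3/2 - ⅐)² = (-23/14)² = 529/196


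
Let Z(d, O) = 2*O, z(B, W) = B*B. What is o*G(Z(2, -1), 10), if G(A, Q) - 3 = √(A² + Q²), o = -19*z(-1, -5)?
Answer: -57 - 38*√26 ≈ -250.76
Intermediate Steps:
z(B, W) = B²
o = -19 (o = -19*(-1)² = -19*1 = -19)
G(A, Q) = 3 + √(A² + Q²)
o*G(Z(2, -1), 10) = -19*(3 + √((2*(-1))² + 10²)) = -19*(3 + √((-2)² + 100)) = -19*(3 + √(4 + 100)) = -19*(3 + √104) = -19*(3 + 2*√26) = -57 - 38*√26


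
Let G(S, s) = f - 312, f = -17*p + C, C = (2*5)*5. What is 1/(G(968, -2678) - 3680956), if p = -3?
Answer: -1/3681167 ≈ -2.7165e-7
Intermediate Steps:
C = 50 (C = 10*5 = 50)
f = 101 (f = -17*(-3) + 50 = 51 + 50 = 101)
G(S, s) = -211 (G(S, s) = 101 - 312 = -211)
1/(G(968, -2678) - 3680956) = 1/(-211 - 3680956) = 1/(-3681167) = -1/3681167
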